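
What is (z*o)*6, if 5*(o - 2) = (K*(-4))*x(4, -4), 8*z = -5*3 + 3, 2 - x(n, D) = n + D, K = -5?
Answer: -90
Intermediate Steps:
x(n, D) = 2 - D - n (x(n, D) = 2 - (n + D) = 2 - (D + n) = 2 + (-D - n) = 2 - D - n)
z = -3/2 (z = (-5*3 + 3)/8 = (-15 + 3)/8 = (⅛)*(-12) = -3/2 ≈ -1.5000)
o = 10 (o = 2 + ((-5*(-4))*(2 - 1*(-4) - 1*4))/5 = 2 + (20*(2 + 4 - 4))/5 = 2 + (20*2)/5 = 2 + (⅕)*40 = 2 + 8 = 10)
(z*o)*6 = -3/2*10*6 = -15*6 = -90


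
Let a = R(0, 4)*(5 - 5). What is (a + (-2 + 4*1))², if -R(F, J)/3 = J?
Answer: 4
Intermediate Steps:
R(F, J) = -3*J
a = 0 (a = (-3*4)*(5 - 5) = -12*0 = 0)
(a + (-2 + 4*1))² = (0 + (-2 + 4*1))² = (0 + (-2 + 4))² = (0 + 2)² = 2² = 4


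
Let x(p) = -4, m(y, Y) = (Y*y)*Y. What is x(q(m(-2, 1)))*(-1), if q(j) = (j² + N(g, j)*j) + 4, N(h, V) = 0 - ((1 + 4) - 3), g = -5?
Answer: 4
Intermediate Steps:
m(y, Y) = y*Y²
N(h, V) = -2 (N(h, V) = 0 - (5 - 3) = 0 - 1*2 = 0 - 2 = -2)
q(j) = 4 + j² - 2*j (q(j) = (j² - 2*j) + 4 = 4 + j² - 2*j)
x(q(m(-2, 1)))*(-1) = -4*(-1) = 4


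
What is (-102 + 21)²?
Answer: 6561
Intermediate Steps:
(-102 + 21)² = (-81)² = 6561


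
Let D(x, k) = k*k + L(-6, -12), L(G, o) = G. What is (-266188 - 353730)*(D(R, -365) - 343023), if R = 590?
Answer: 130061276072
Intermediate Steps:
D(x, k) = -6 + k**2 (D(x, k) = k*k - 6 = k**2 - 6 = -6 + k**2)
(-266188 - 353730)*(D(R, -365) - 343023) = (-266188 - 353730)*((-6 + (-365)**2) - 343023) = -619918*((-6 + 133225) - 343023) = -619918*(133219 - 343023) = -619918*(-209804) = 130061276072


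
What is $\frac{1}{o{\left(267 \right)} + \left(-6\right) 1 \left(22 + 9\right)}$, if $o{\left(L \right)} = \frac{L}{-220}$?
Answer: $- \frac{220}{41187} \approx -0.0053415$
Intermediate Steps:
$o{\left(L \right)} = - \frac{L}{220}$ ($o{\left(L \right)} = L \left(- \frac{1}{220}\right) = - \frac{L}{220}$)
$\frac{1}{o{\left(267 \right)} + \left(-6\right) 1 \left(22 + 9\right)} = \frac{1}{\left(- \frac{1}{220}\right) 267 + \left(-6\right) 1 \left(22 + 9\right)} = \frac{1}{- \frac{267}{220} - 186} = \frac{1}{- \frac{41187}{220}} = - \frac{220}{41187}$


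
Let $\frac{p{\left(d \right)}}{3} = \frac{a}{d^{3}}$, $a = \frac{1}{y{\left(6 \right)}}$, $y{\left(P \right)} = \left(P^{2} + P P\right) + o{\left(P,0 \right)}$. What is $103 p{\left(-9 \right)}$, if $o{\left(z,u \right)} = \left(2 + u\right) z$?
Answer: $- \frac{103}{20412} \approx -0.0050461$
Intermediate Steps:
$o{\left(z,u \right)} = z \left(2 + u\right)$
$y{\left(P \right)} = 2 P + 2 P^{2}$ ($y{\left(P \right)} = \left(P^{2} + P P\right) + P \left(2 + 0\right) = \left(P^{2} + P^{2}\right) + P 2 = 2 P^{2} + 2 P = 2 P + 2 P^{2}$)
$a = \frac{1}{84}$ ($a = \frac{1}{2 \cdot 6 \left(1 + 6\right)} = \frac{1}{2 \cdot 6 \cdot 7} = \frac{1}{84} \approx 0.011905$)
$p{\left(d \right)} = \frac{1}{28 d^{3}}$ ($p{\left(d \right)} = 3 \frac{1}{84 d^{3}} = \frac{1}{28 d^{3}}$)
$103 p{\left(-9 \right)} = 103 \frac{1}{28 \left(-729\right)} = 103 \cdot \frac{1}{28} \left(- \frac{1}{729}\right) = 103 \left(- \frac{1}{20412}\right) = - \frac{103}{20412}$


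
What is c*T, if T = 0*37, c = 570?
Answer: 0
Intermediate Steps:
T = 0
c*T = 570*0 = 0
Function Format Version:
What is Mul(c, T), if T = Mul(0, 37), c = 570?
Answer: 0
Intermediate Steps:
T = 0
Mul(c, T) = Mul(570, 0) = 0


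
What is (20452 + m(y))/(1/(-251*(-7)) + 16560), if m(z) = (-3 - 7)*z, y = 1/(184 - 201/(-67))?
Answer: 6719671098/5440937227 ≈ 1.2350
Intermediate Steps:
y = 1/187 (y = 1/(184 - 201*(-1/67)) = 1/(184 + 3) = 1/187 ≈ 0.0053476)
m(z) = -10*z
(20452 + m(y))/(1/(-251*(-7)) + 16560) = (20452 - 10*1/187)/(1/(-251*(-7)) + 16560) = (20452 - 10/187)/(1/1757 + 16560) = 3824514/(187*(1/1757 + 16560)) = 3824514/(187*(29095921/1757)) = (3824514/187)*(1757/29095921) = 6719671098/5440937227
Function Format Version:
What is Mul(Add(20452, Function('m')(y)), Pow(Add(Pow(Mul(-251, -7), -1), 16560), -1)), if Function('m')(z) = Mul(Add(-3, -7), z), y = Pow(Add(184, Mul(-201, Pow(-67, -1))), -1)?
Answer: Rational(6719671098, 5440937227) ≈ 1.2350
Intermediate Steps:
y = Rational(1, 187) (y = Pow(Add(184, Mul(-201, Rational(-1, 67))), -1) = Pow(Add(184, 3), -1) = Pow(187, -1) = Rational(1, 187) ≈ 0.0053476)
Function('m')(z) = Mul(-10, z)
Mul(Add(20452, Function('m')(y)), Pow(Add(Pow(Mul(-251, -7), -1), 16560), -1)) = Mul(Add(20452, Mul(-10, Rational(1, 187))), Pow(Add(Pow(Mul(-251, -7), -1), 16560), -1)) = Mul(Add(20452, Rational(-10, 187)), Pow(Add(Pow(1757, -1), 16560), -1)) = Mul(Rational(3824514, 187), Pow(Add(Rational(1, 1757), 16560), -1)) = Mul(Rational(3824514, 187), Pow(Rational(29095921, 1757), -1)) = Mul(Rational(3824514, 187), Rational(1757, 29095921)) = Rational(6719671098, 5440937227)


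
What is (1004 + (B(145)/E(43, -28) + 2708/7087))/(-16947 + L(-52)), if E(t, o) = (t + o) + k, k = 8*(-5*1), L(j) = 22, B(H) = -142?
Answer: -178957754/2998686875 ≈ -0.059679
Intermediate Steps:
k = -40 (k = 8*(-5) = -40)
E(t, o) = -40 + o + t (E(t, o) = (t + o) - 40 = (o + t) - 40 = -40 + o + t)
(1004 + (B(145)/E(43, -28) + 2708/7087))/(-16947 + L(-52)) = (1004 + (-142/(-40 - 28 + 43) + 2708/7087))/(-16947 + 22) = (1004 + (-142/(-25) + 2708*(1/7087)))/(-16925) = (1004 + (-142*(-1/25) + 2708/7087))*(-1/16925) = (1004 + (142/25 + 2708/7087))*(-1/16925) = (1004 + 1074054/177175)*(-1/16925) = (178957754/177175)*(-1/16925) = -178957754/2998686875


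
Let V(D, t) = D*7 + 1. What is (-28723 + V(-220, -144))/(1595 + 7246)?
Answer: -30262/8841 ≈ -3.4229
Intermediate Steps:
V(D, t) = 1 + 7*D (V(D, t) = 7*D + 1 = 1 + 7*D)
(-28723 + V(-220, -144))/(1595 + 7246) = (-28723 + (1 + 7*(-220)))/(1595 + 7246) = (-28723 + (1 - 1540))/8841 = (-28723 - 1539)*(1/8841) = -30262*1/8841 = -30262/8841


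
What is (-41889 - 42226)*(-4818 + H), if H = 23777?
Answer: -1594736285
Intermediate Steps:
(-41889 - 42226)*(-4818 + H) = (-41889 - 42226)*(-4818 + 23777) = -84115*18959 = -1594736285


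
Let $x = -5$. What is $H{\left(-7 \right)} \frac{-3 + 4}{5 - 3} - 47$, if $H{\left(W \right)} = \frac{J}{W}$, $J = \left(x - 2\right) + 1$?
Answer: $- \frac{326}{7} \approx -46.571$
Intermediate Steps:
$J = -6$ ($J = \left(-5 - 2\right) + 1 = -7 + 1 = -6$)
$H{\left(W \right)} = - \frac{6}{W}$
$H{\left(-7 \right)} \frac{-3 + 4}{5 - 3} - 47 = - \frac{6}{-7} \frac{-3 + 4}{5 - 3} - 47 = \left(-6\right) \left(- \frac{1}{7}\right) \frac{1}{2} \cdot 1 - 47 = \frac{6 \cdot \frac{1}{2} \cdot 1}{7} - 47 = \frac{6}{7} \cdot \frac{1}{2} - 47 = \frac{3}{7} - 47 = - \frac{326}{7}$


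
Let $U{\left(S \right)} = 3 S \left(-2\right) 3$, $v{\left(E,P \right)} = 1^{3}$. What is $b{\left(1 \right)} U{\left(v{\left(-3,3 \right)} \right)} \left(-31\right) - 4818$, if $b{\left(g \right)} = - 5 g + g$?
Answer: $-7050$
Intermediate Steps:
$v{\left(E,P \right)} = 1$
$b{\left(g \right)} = - 4 g$
$U{\left(S \right)} = - 18 S$ ($U{\left(S \right)} = 3 \left(- 2 S\right) 3 = - 6 S 3 = - 18 S$)
$b{\left(1 \right)} U{\left(v{\left(-3,3 \right)} \right)} \left(-31\right) - 4818 = \left(-4\right) 1 \left(\left(-18\right) 1\right) \left(-31\right) - 4818 = \left(-4\right) \left(-18\right) \left(-31\right) - 4818 = 72 \left(-31\right) - 4818 = -2232 - 4818 = -7050$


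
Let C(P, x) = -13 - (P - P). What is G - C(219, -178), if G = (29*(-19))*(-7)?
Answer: 3870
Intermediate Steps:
C(P, x) = -13 (C(P, x) = -13 - 1*0 = -13 + 0 = -13)
G = 3857 (G = -551*(-7) = 3857)
G - C(219, -178) = 3857 - 1*(-13) = 3857 + 13 = 3870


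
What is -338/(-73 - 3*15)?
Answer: 169/59 ≈ 2.8644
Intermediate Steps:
-338/(-73 - 3*15) = -338/(-73 - 45) = -338/(-118) = -1/118*(-338) = 169/59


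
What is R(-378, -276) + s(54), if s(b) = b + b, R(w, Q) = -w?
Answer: 486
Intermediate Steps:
s(b) = 2*b
R(-378, -276) + s(54) = -1*(-378) + 2*54 = 378 + 108 = 486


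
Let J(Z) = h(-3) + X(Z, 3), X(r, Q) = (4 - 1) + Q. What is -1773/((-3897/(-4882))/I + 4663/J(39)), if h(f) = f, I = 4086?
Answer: -11789180532/10335205063 ≈ -1.1407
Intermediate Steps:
X(r, Q) = 3 + Q
J(Z) = 3 (J(Z) = -3 + (3 + 3) = -3 + 6 = 3)
-1773/((-3897/(-4882))/I + 4663/J(39)) = -1773/(-3897/(-4882)/4086 + 4663/3) = -1773/(-3897*(-1/4882)*(1/4086) + 4663*(1/3)) = -1773/((3897/4882)*(1/4086) + 4663/3) = -1773/(433/2216428 + 4663/3) = -1773/10335205063/6649284 = -1773*6649284/10335205063 = -11789180532/10335205063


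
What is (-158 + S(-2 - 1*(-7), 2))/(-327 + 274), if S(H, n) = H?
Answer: 153/53 ≈ 2.8868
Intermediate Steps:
(-158 + S(-2 - 1*(-7), 2))/(-327 + 274) = (-158 + (-2 - 1*(-7)))/(-327 + 274) = (-158 + (-2 + 7))/(-53) = (-158 + 5)*(-1/53) = -153*(-1/53) = 153/53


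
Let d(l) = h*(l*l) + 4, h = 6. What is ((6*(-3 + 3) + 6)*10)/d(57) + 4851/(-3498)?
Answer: -1429923/1033394 ≈ -1.3837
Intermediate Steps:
d(l) = 4 + 6*l² (d(l) = 6*(l*l) + 4 = 6*l² + 4 = 4 + 6*l²)
((6*(-3 + 3) + 6)*10)/d(57) + 4851/(-3498) = ((6*(-3 + 3) + 6)*10)/(4 + 6*57²) + 4851/(-3498) = ((6*0 + 6)*10)/(4 + 6*3249) + 4851*(-1/3498) = ((0 + 6)*10)/(4 + 19494) - 147/106 = (6*10)/19498 - 147/106 = 60*(1/19498) - 147/106 = 30/9749 - 147/106 = -1429923/1033394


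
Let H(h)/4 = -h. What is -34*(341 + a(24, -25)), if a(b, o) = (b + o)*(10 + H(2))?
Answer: -11526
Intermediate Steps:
H(h) = -4*h (H(h) = 4*(-h) = -4*h)
a(b, o) = 2*b + 2*o (a(b, o) = (b + o)*(10 - 4*2) = (b + o)*(10 - 8) = (b + o)*2 = 2*b + 2*o)
-34*(341 + a(24, -25)) = -34*(341 + (2*24 + 2*(-25))) = -34*(341 + (48 - 50)) = -34*(341 - 2) = -34*339 = -11526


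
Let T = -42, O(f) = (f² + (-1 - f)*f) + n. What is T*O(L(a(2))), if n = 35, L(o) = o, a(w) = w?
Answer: -1386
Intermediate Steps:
O(f) = 35 + f² + f*(-1 - f) (O(f) = (f² + (-1 - f)*f) + 35 = (f² + f*(-1 - f)) + 35 = 35 + f² + f*(-1 - f))
T*O(L(a(2))) = -42*(35 - 1*2) = -42*(35 - 2) = -42*33 = -1386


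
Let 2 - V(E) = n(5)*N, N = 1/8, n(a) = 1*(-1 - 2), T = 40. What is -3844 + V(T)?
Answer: -30733/8 ≈ -3841.6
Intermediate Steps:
n(a) = -3 (n(a) = 1*(-3) = -3)
N = ⅛ ≈ 0.12500
V(E) = 19/8 (V(E) = 2 - (-3)/8 = 2 - 1*(-3/8) = 2 + 3/8 = 19/8)
-3844 + V(T) = -3844 + 19/8 = -30733/8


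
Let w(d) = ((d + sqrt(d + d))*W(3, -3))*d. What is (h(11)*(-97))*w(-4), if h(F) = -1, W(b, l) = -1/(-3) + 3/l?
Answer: -3104/3 + 1552*I*sqrt(2)/3 ≈ -1034.7 + 731.62*I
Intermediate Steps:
W(b, l) = 1/3 + 3/l (W(b, l) = -1*(-1/3) + 3/l = 1/3 + 3/l)
w(d) = d*(-2*d/3 - 2*sqrt(2)*sqrt(d)/3) (w(d) = ((d + sqrt(d + d))*((1/3)*(9 - 3)/(-3)))*d = ((d + sqrt(2*d))*((1/3)*(-1/3)*6))*d = ((d + sqrt(2)*sqrt(d))*(-2/3))*d = (-2*d/3 - 2*sqrt(2)*sqrt(d)/3)*d = d*(-2*d/3 - 2*sqrt(2)*sqrt(d)/3))
(h(11)*(-97))*w(-4) = (-1*(-97))*(-2/3*(-4)**2 - 2*sqrt(2)*(-4)**(3/2)/3) = 97*(-2/3*16 - 2*sqrt(2)*(-8*I)/3) = 97*(-32/3 + 16*I*sqrt(2)/3) = -3104/3 + 1552*I*sqrt(2)/3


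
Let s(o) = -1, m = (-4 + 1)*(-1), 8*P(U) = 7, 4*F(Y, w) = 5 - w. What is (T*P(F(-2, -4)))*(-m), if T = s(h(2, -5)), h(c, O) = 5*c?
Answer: 21/8 ≈ 2.6250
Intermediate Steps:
F(Y, w) = 5/4 - w/4 (F(Y, w) = (5 - w)/4 = 5/4 - w/4)
P(U) = 7/8 (P(U) = (1/8)*7 = 7/8)
m = 3 (m = -3*(-1) = 3)
T = -1
(T*P(F(-2, -4)))*(-m) = (-1*7/8)*(-1*3) = -7/8*(-3) = 21/8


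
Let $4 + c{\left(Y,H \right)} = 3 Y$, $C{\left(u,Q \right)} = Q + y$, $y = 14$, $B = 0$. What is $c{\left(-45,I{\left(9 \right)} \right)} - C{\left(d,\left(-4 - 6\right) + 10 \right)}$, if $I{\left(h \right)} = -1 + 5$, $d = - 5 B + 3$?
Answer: $-153$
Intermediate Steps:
$d = 3$ ($d = \left(-5\right) 0 + 3 = 0 + 3 = 3$)
$I{\left(h \right)} = 4$
$C{\left(u,Q \right)} = 14 + Q$ ($C{\left(u,Q \right)} = Q + 14 = 14 + Q$)
$c{\left(Y,H \right)} = -4 + 3 Y$
$c{\left(-45,I{\left(9 \right)} \right)} - C{\left(d,\left(-4 - 6\right) + 10 \right)} = \left(-4 + 3 \left(-45\right)\right) - \left(14 + \left(\left(-4 - 6\right) + 10\right)\right) = \left(-4 - 135\right) - \left(14 + \left(-10 + 10\right)\right) = -139 - \left(14 + 0\right) = -139 - 14 = -153$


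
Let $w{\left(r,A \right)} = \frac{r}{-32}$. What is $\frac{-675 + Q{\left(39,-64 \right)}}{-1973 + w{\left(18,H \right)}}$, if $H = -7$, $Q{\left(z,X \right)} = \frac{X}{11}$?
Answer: $\frac{119824}{347347} \approx 0.34497$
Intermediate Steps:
$Q{\left(z,X \right)} = \frac{X}{11}$ ($Q{\left(z,X \right)} = X \frac{1}{11} = \frac{X}{11}$)
$w{\left(r,A \right)} = - \frac{r}{32}$ ($w{\left(r,A \right)} = r \left(- \frac{1}{32}\right) = - \frac{r}{32}$)
$\frac{-675 + Q{\left(39,-64 \right)}}{-1973 + w{\left(18,H \right)}} = \frac{-675 + \frac{1}{11} \left(-64\right)}{-1973 - \frac{9}{16}} = \frac{-675 - \frac{64}{11}}{-1973 - \frac{9}{16}} = - \frac{7489}{11 \left(- \frac{31577}{16}\right)} = \left(- \frac{7489}{11}\right) \left(- \frac{16}{31577}\right) = \frac{119824}{347347}$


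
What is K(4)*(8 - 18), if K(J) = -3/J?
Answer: 15/2 ≈ 7.5000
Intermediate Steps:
K(4)*(8 - 18) = (-3/4)*(8 - 18) = -3*¼*(-10) = -¾*(-10) = 15/2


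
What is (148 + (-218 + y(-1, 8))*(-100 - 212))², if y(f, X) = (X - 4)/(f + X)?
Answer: 226480810000/49 ≈ 4.6221e+9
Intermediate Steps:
y(f, X) = (-4 + X)/(X + f)
(148 + (-218 + y(-1, 8))*(-100 - 212))² = (148 + (-218 + (-4 + 8)/(8 - 1))*(-100 - 212))² = (148 + (-218 + 4/7)*(-312))² = (148 - 1522/7*(-312))² = (148 + 474864/7)² = (475900/7)² = 226480810000/49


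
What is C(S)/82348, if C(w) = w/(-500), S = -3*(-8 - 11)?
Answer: -57/41174000 ≈ -1.3844e-6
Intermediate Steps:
S = 57 (S = -3*(-19) = 57)
C(w) = -w/500 (C(w) = w*(-1/500) = -w/500)
C(S)/82348 = -1/500*57/82348 = -57/500*1/82348 = -57/41174000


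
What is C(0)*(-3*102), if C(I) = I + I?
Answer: 0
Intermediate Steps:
C(I) = 2*I
C(0)*(-3*102) = (2*0)*(-3*102) = 0*(-306) = 0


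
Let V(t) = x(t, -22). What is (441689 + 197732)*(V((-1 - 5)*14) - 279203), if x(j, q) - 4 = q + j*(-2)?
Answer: -178432348313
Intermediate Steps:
x(j, q) = 4 + q - 2*j (x(j, q) = 4 + (q + j*(-2)) = 4 + (q - 2*j) = 4 + q - 2*j)
V(t) = -18 - 2*t (V(t) = 4 - 22 - 2*t = -18 - 2*t)
(441689 + 197732)*(V((-1 - 5)*14) - 279203) = (441689 + 197732)*((-18 - 2*(-1 - 5)*14) - 279203) = 639421*((-18 - (-12)*14) - 279203) = 639421*((-18 - 2*(-84)) - 279203) = 639421*((-18 + 168) - 279203) = 639421*(150 - 279203) = 639421*(-279053) = -178432348313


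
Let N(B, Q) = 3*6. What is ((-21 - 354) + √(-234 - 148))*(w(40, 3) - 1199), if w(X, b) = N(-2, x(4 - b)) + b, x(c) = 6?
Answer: 441750 - 1178*I*√382 ≈ 4.4175e+5 - 23024.0*I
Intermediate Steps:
N(B, Q) = 18
w(X, b) = 18 + b
((-21 - 354) + √(-234 - 148))*(w(40, 3) - 1199) = ((-21 - 354) + √(-234 - 148))*((18 + 3) - 1199) = (-375 + √(-382))*(21 - 1199) = (-375 + I*√382)*(-1178) = 441750 - 1178*I*√382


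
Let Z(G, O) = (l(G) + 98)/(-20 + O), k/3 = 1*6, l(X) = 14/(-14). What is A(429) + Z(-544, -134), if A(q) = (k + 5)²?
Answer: 81369/154 ≈ 528.37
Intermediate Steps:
l(X) = -1 (l(X) = 14*(-1/14) = -1)
k = 18 (k = 3*(1*6) = 3*6 = 18)
Z(G, O) = 97/(-20 + O) (Z(G, O) = (-1 + 98)/(-20 + O) = 97/(-20 + O))
A(q) = 529 (A(q) = (18 + 5)² = 23² = 529)
A(429) + Z(-544, -134) = 529 + 97/(-20 - 134) = 529 + 97/(-154) = 529 + 97*(-1/154) = 529 - 97/154 = 81369/154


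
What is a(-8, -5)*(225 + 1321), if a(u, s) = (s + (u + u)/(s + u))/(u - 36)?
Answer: 37877/286 ≈ 132.44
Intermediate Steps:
a(u, s) = (s + 2*u/(s + u))/(-36 + u) (a(u, s) = (s + (2*u)/(s + u))/(-36 + u) = (s + 2*u/(s + u))/(-36 + u))
a(-8, -5)*(225 + 1321) = (((-5)² + 2*(-8) - 5*(-8))/((-8)² - 36*(-5) - 36*(-8) - 5*(-8)))*(225 + 1321) = ((25 - 16 + 40)/(64 + 180 + 288 + 40))*1546 = (49/572)*1546 = 37877/286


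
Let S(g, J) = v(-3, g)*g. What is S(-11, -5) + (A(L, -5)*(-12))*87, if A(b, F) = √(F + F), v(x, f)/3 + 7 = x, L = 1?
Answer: 330 - 1044*I*√10 ≈ 330.0 - 3301.4*I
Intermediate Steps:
v(x, f) = -21 + 3*x
A(b, F) = √2*√F (A(b, F) = √(2*F) = √2*√F)
S(g, J) = -30*g (S(g, J) = (-21 + 3*(-3))*g = (-21 - 9)*g = -30*g)
S(-11, -5) + (A(L, -5)*(-12))*87 = -30*(-11) + ((√2*√(-5))*(-12))*87 = 330 + ((√2*(I*√5))*(-12))*87 = 330 + ((I*√10)*(-12))*87 = 330 - 12*I*√10*87 = 330 - 1044*I*√10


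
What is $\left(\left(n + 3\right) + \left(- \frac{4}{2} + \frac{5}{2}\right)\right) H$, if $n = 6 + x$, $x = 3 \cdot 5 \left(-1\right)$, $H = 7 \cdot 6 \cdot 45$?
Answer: $-10395$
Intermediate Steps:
$H = 1890$ ($H = 42 \cdot 45 = 1890$)
$x = -15$ ($x = 15 \left(-1\right) = -15$)
$n = -9$ ($n = 6 - 15 = -9$)
$\left(\left(n + 3\right) + \left(- \frac{4}{2} + \frac{5}{2}\right)\right) H = \left(\left(-9 + 3\right) + \left(- \frac{4}{2} + \frac{5}{2}\right)\right) 1890 = \left(-6 + \left(\left(-4\right) \frac{1}{2} + 5 \cdot \frac{1}{2}\right)\right) 1890 = \left(-6 + \left(-2 + \frac{5}{2}\right)\right) 1890 = \left(-6 + \frac{1}{2}\right) 1890 = \left(- \frac{11}{2}\right) 1890 = -10395$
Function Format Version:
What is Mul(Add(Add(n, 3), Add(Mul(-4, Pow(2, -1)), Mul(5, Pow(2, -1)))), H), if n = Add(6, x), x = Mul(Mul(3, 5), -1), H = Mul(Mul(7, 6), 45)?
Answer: -10395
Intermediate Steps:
H = 1890 (H = Mul(42, 45) = 1890)
x = -15 (x = Mul(15, -1) = -15)
n = -9 (n = Add(6, -15) = -9)
Mul(Add(Add(n, 3), Add(Mul(-4, Pow(2, -1)), Mul(5, Pow(2, -1)))), H) = Mul(Add(Add(-9, 3), Add(Mul(-4, Pow(2, -1)), Mul(5, Pow(2, -1)))), 1890) = Mul(Add(-6, Add(Mul(-4, Rational(1, 2)), Mul(5, Rational(1, 2)))), 1890) = Mul(Add(-6, Add(-2, Rational(5, 2))), 1890) = Mul(Add(-6, Rational(1, 2)), 1890) = Mul(Rational(-11, 2), 1890) = -10395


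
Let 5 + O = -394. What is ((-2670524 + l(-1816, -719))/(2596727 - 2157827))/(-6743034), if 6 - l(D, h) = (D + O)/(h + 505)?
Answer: 190497689/211112257078800 ≈ 9.0235e-7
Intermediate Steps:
O = -399 (O = -5 - 394 = -399)
l(D, h) = 6 - (-399 + D)/(505 + h) (l(D, h) = 6 - (D - 399)/(h + 505) = 6 - (-399 + D)/(505 + h))
((-2670524 + l(-1816, -719))/(2596727 - 2157827))/(-6743034) = ((-2670524 + (3429 - 1*(-1816) + 6*(-719))/(505 - 719))/(2596727 - 2157827))/(-6743034) = ((-2670524 + (3429 + 1816 - 4314)/(-214))/438900)*(-1/6743034) = ((-2670524 - 1/214*931)*(1/438900))*(-1/6743034) = ((-2670524 - 931/214)*(1/438900))*(-1/6743034) = -571493067/214*1/438900*(-1/6743034) = -190497689/31308200*(-1/6743034) = 190497689/211112257078800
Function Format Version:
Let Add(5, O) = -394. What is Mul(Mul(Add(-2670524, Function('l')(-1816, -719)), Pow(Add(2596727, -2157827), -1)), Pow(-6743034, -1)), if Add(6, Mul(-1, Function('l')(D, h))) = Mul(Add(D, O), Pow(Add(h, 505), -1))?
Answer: Rational(190497689, 211112257078800) ≈ 9.0235e-7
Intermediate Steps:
O = -399 (O = Add(-5, -394) = -399)
Function('l')(D, h) = Add(6, Mul(-1, Pow(Add(505, h), -1), Add(-399, D))) (Function('l')(D, h) = Add(6, Mul(-1, Mul(Add(D, -399), Pow(Add(h, 505), -1)))) = Add(6, Mul(-1, Mul(Add(-399, D), Pow(Add(505, h), -1)))) = Add(6, Mul(-1, Mul(Pow(Add(505, h), -1), Add(-399, D)))) = Add(6, Mul(-1, Pow(Add(505, h), -1), Add(-399, D))))
Mul(Mul(Add(-2670524, Function('l')(-1816, -719)), Pow(Add(2596727, -2157827), -1)), Pow(-6743034, -1)) = Mul(Mul(Add(-2670524, Mul(Pow(Add(505, -719), -1), Add(3429, Mul(-1, -1816), Mul(6, -719)))), Pow(Add(2596727, -2157827), -1)), Pow(-6743034, -1)) = Mul(Mul(Add(-2670524, Mul(Pow(-214, -1), Add(3429, 1816, -4314))), Pow(438900, -1)), Rational(-1, 6743034)) = Mul(Mul(Add(-2670524, Mul(Rational(-1, 214), 931)), Rational(1, 438900)), Rational(-1, 6743034)) = Mul(Mul(Add(-2670524, Rational(-931, 214)), Rational(1, 438900)), Rational(-1, 6743034)) = Mul(Mul(Rational(-571493067, 214), Rational(1, 438900)), Rational(-1, 6743034)) = Mul(Rational(-190497689, 31308200), Rational(-1, 6743034)) = Rational(190497689, 211112257078800)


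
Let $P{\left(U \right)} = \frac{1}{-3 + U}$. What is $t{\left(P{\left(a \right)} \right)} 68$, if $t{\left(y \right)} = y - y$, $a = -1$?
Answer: $0$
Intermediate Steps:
$t{\left(y \right)} = 0$
$t{\left(P{\left(a \right)} \right)} 68 = 0 \cdot 68 = 0$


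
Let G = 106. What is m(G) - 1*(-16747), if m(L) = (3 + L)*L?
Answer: 28301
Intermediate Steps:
m(L) = L*(3 + L)
m(G) - 1*(-16747) = 106*(3 + 106) - 1*(-16747) = 106*109 + 16747 = 11554 + 16747 = 28301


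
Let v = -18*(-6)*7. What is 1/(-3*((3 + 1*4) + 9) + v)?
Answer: 1/708 ≈ 0.0014124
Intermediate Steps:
v = 756 (v = 108*7 = 756)
1/(-3*((3 + 1*4) + 9) + v) = 1/(-3*((3 + 1*4) + 9) + 756) = 1/(-3*((3 + 4) + 9) + 756) = 1/(-3*(7 + 9) + 756) = 1/(-3*16 + 756) = 1/(-48 + 756) = 1/708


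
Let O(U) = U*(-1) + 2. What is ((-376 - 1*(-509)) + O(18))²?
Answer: 13689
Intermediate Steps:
O(U) = 2 - U (O(U) = -U + 2 = 2 - U)
((-376 - 1*(-509)) + O(18))² = ((-376 - 1*(-509)) + (2 - 1*18))² = ((-376 + 509) + (2 - 18))² = (133 - 16)² = 117² = 13689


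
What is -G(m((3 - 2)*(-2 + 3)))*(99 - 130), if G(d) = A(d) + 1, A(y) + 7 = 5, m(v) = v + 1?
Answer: -31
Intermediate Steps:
m(v) = 1 + v
A(y) = -2 (A(y) = -7 + 5 = -2)
G(d) = -1 (G(d) = -2 + 1 = -1)
-G(m((3 - 2)*(-2 + 3)))*(99 - 130) = -(-1)*(99 - 130) = -(-1)*(-31) = -1*31 = -31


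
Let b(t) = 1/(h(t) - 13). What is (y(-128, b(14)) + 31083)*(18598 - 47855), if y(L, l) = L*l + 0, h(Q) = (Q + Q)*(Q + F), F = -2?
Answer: -17278291001/19 ≈ -9.0938e+8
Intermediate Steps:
h(Q) = 2*Q*(-2 + Q) (h(Q) = (Q + Q)*(Q - 2) = (2*Q)*(-2 + Q) = 2*Q*(-2 + Q))
b(t) = 1/(-13 + 2*t*(-2 + t)) (b(t) = 1/(2*t*(-2 + t) - 13) = 1/(-13 + 2*t*(-2 + t)))
y(L, l) = L*l
(y(-128, b(14)) + 31083)*(18598 - 47855) = (-128/(-13 + 2*14*(-2 + 14)) + 31083)*(18598 - 47855) = (-128/(-13 + 2*14*12) + 31083)*(-29257) = (-128/(-13 + 336) + 31083)*(-29257) = (-128/323 + 31083)*(-29257) = (10039681/323)*(-29257) = -17278291001/19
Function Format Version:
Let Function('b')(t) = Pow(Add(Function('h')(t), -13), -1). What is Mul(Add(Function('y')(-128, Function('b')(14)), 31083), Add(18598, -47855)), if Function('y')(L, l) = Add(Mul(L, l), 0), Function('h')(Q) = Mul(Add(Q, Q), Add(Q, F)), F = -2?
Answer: Rational(-17278291001, 19) ≈ -9.0938e+8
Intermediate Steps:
Function('h')(Q) = Mul(2, Q, Add(-2, Q)) (Function('h')(Q) = Mul(Add(Q, Q), Add(Q, -2)) = Mul(Mul(2, Q), Add(-2, Q)) = Mul(2, Q, Add(-2, Q)))
Function('b')(t) = Pow(Add(-13, Mul(2, t, Add(-2, t))), -1) (Function('b')(t) = Pow(Add(Mul(2, t, Add(-2, t)), -13), -1) = Pow(Add(-13, Mul(2, t, Add(-2, t))), -1))
Function('y')(L, l) = Mul(L, l)
Mul(Add(Function('y')(-128, Function('b')(14)), 31083), Add(18598, -47855)) = Mul(Add(Mul(-128, Pow(Add(-13, Mul(2, 14, Add(-2, 14))), -1)), 31083), Add(18598, -47855)) = Mul(Add(Mul(-128, Pow(Add(-13, Mul(2, 14, 12)), -1)), 31083), -29257) = Mul(Add(Mul(-128, Pow(Add(-13, 336), -1)), 31083), -29257) = Mul(Add(Mul(-128, Pow(323, -1)), 31083), -29257) = Mul(Add(Mul(-128, Rational(1, 323)), 31083), -29257) = Mul(Add(Rational(-128, 323), 31083), -29257) = Mul(Rational(10039681, 323), -29257) = Rational(-17278291001, 19)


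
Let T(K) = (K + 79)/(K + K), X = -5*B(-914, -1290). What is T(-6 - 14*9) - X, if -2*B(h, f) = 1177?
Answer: -776767/264 ≈ -2942.3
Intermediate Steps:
B(h, f) = -1177/2 (B(h, f) = -½*1177 = -1177/2)
X = 5885/2 (X = -5*(-1177/2) = 5885/2 ≈ 2942.5)
T(K) = (79 + K)/(2*K) (T(K) = (79 + K)/((2*K)) = (79 + K)*(1/(2*K)) = (79 + K)/(2*K))
T(-6 - 14*9) - X = (79 + (-6 - 14*9))/(2*(-6 - 14*9)) - 1*5885/2 = (79 + (-6 - 126))/(2*(-6 - 126)) - 5885/2 = (½)*(79 - 132)/(-132) - 5885/2 = (½)*(-1/132)*(-53) - 5885/2 = 53/264 - 5885/2 = -776767/264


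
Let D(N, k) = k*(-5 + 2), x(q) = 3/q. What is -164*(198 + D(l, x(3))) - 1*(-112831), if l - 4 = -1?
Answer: 80851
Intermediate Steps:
l = 3 (l = 4 - 1 = 3)
D(N, k) = -3*k (D(N, k) = k*(-3) = -3*k)
-164*(198 + D(l, x(3))) - 1*(-112831) = -164*(198 - 9/3) - 1*(-112831) = -164*(198 - 9/3) + 112831 = -164*(198 - 3*1) + 112831 = -164*(198 - 3) + 112831 = -164*195 + 112831 = -31980 + 112831 = 80851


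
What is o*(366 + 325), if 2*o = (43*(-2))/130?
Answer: -29713/130 ≈ -228.56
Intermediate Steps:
o = -43/130 (o = ((43*(-2))/130)/2 = (-86*1/130)/2 = (½)*(-43/65) = -43/130 ≈ -0.33077)
o*(366 + 325) = -43*(366 + 325)/130 = -43/130*691 = -29713/130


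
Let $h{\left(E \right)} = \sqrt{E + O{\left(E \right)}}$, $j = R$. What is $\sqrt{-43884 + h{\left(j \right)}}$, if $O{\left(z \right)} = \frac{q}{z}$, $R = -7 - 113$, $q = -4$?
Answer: $\frac{\sqrt{-39495600 + 30 i \sqrt{107970}}}{30} \approx 0.026143 + 209.49 i$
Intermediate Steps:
$R = -120$ ($R = -7 - 113 = -120$)
$j = -120$
$O{\left(z \right)} = - \frac{4}{z}$
$h{\left(E \right)} = \sqrt{E - \frac{4}{E}}$
$\sqrt{-43884 + h{\left(j \right)}} = \sqrt{-43884 + \sqrt{-120 - \frac{4}{-120}}} = \sqrt{-43884 + \sqrt{-120 - - \frac{1}{30}}} = \sqrt{-43884 + \sqrt{-120 + \frac{1}{30}}} = \sqrt{-43884 + \sqrt{- \frac{3599}{30}}} = \sqrt{-43884 + \frac{i \sqrt{107970}}{30}}$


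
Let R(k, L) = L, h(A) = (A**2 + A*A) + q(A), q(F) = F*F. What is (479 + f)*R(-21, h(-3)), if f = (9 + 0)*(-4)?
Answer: 11961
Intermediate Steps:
q(F) = F**2
h(A) = 3*A**2 (h(A) = (A**2 + A*A) + A**2 = (A**2 + A**2) + A**2 = 2*A**2 + A**2 = 3*A**2)
f = -36 (f = 9*(-4) = -36)
(479 + f)*R(-21, h(-3)) = (479 - 36)*(3*(-3)**2) = 443*(3*9) = 443*27 = 11961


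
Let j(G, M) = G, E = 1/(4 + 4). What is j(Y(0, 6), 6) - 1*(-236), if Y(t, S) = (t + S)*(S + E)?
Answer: 1091/4 ≈ 272.75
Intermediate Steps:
E = 1/8 ≈ 0.12500
Y(t, S) = (1/8 + S)*(S + t) (Y(t, S) = (t + S)*(S + 1/8) = (S + t)*(1/8 + S) = (1/8 + S)*(S + t))
j(Y(0, 6), 6) - 1*(-236) = (6**2 + (1/8)*6 + (1/8)*0 + 6*0) - 1*(-236) = (36 + 3/4 + 0 + 0) + 236 = 147/4 + 236 = 1091/4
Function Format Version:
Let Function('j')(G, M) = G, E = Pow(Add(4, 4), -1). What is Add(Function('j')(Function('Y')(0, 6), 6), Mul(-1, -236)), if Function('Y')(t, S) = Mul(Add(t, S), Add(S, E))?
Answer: Rational(1091, 4) ≈ 272.75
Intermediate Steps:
E = Rational(1, 8) (E = Pow(8, -1) = Rational(1, 8) ≈ 0.12500)
Function('Y')(t, S) = Mul(Add(Rational(1, 8), S), Add(S, t)) (Function('Y')(t, S) = Mul(Add(t, S), Add(S, Rational(1, 8))) = Mul(Add(S, t), Add(Rational(1, 8), S)) = Mul(Add(Rational(1, 8), S), Add(S, t)))
Add(Function('j')(Function('Y')(0, 6), 6), Mul(-1, -236)) = Add(Add(Pow(6, 2), Mul(Rational(1, 8), 6), Mul(Rational(1, 8), 0), Mul(6, 0)), Mul(-1, -236)) = Add(Add(36, Rational(3, 4), 0, 0), 236) = Add(Rational(147, 4), 236) = Rational(1091, 4)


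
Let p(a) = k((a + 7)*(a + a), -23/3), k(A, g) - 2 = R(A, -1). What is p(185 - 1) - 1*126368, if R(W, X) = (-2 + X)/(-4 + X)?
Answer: -631827/5 ≈ -1.2637e+5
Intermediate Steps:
R(W, X) = (-2 + X)/(-4 + X)
k(A, g) = 13/5 (k(A, g) = 2 + (-2 - 1)/(-4 - 1) = 2 - 3/(-5) = 2 - ⅕*(-3) = 2 + ⅗ = 13/5)
p(a) = 13/5
p(185 - 1) - 1*126368 = 13/5 - 1*126368 = 13/5 - 126368 = -631827/5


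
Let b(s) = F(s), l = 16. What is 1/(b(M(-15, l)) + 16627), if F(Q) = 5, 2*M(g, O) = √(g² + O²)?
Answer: 1/16632 ≈ 6.0125e-5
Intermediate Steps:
M(g, O) = √(O² + g²)/2 (M(g, O) = √(g² + O²)/2 = √(O² + g²)/2)
b(s) = 5
1/(b(M(-15, l)) + 16627) = 1/(5 + 16627) = 1/16632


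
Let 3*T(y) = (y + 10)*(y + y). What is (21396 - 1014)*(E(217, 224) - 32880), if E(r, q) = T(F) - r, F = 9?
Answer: -672259506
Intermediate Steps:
T(y) = 2*y*(10 + y)/3 (T(y) = ((y + 10)*(y + y))/3 = ((10 + y)*(2*y))/3 = (2*y*(10 + y))/3 = 2*y*(10 + y)/3)
E(r, q) = 114 - r (E(r, q) = (⅔)*9*(10 + 9) - r = (⅔)*9*19 - r = 114 - r)
(21396 - 1014)*(E(217, 224) - 32880) = (21396 - 1014)*((114 - 1*217) - 32880) = 20382*((114 - 217) - 32880) = 20382*(-103 - 32880) = 20382*(-32983) = -672259506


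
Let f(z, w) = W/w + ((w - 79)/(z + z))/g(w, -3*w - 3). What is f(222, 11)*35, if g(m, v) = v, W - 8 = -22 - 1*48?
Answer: -8664775/43956 ≈ -197.12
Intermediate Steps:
W = -62 (W = 8 + (-22 - 1*48) = 8 + (-22 - 48) = 8 - 70 = -62)
f(z, w) = -62/w + (-79 + w)/(2*z*(-3 - 3*w)) (f(z, w) = -62/w + ((w - 79)/(z + z))/(-3*w - 3) = -62/w + ((-79 + w)/((2*z)))/(-3 - 3*w) = -62/w + ((-79 + w)*(1/(2*z)))/(-3 - 3*w) = -62/w + ((-79 + w)/(2*z))/(-3 - 3*w) = -62/w + (-79 + w)/(2*z*(-3 - 3*w)))
f(222, 11)*35 = ((⅙)*(-1*11*(-79 + 11) - 372*222*(1 + 11))/(11*222*(1 + 11)))*35 = ((⅙)*(1/11)*(1/222)*(-1*11*(-68) - 372*222*12)/12)*35 = ((⅙)*(1/11)*(1/222)*(1/12)*(748 - 991008))*35 = ((⅙)*(1/11)*(1/222)*(1/12)*(-990260))*35 = -247565/43956*35 = -8664775/43956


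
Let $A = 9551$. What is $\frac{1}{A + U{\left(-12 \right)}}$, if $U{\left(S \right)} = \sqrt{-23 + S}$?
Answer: $\frac{9551}{91221636} - \frac{i \sqrt{35}}{91221636} \approx 0.0001047 - 6.4854 \cdot 10^{-8} i$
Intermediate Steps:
$\frac{1}{A + U{\left(-12 \right)}} = \frac{1}{9551 + \sqrt{-23 - 12}} = \frac{1}{9551 + \sqrt{-35}} = \frac{1}{9551 + i \sqrt{35}}$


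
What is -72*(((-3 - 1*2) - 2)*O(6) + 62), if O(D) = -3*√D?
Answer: -4464 - 1512*√6 ≈ -8167.6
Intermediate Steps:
-72*(((-3 - 1*2) - 2)*O(6) + 62) = -72*(((-3 - 1*2) - 2)*(-3*√6) + 62) = -72*(((-3 - 2) - 2)*(-3*√6) + 62) = -72*((-5 - 2)*(-3*√6) + 62) = -72*(-(-21)*√6 + 62) = -72*(21*√6 + 62) = -72*(62 + 21*√6) = -4464 - 1512*√6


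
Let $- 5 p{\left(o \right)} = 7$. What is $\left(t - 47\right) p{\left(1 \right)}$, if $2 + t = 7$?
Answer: $\frac{294}{5} \approx 58.8$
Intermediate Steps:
$t = 5$ ($t = -2 + 7 = 5$)
$p{\left(o \right)} = - \frac{7}{5}$ ($p{\left(o \right)} = \left(- \frac{1}{5}\right) 7 = - \frac{7}{5}$)
$\left(t - 47\right) p{\left(1 \right)} = \left(5 - 47\right) \left(- \frac{7}{5}\right) = \left(-42\right) \left(- \frac{7}{5}\right) = \frac{294}{5}$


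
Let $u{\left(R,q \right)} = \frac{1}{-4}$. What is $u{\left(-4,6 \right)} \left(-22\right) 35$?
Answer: $\frac{385}{2} \approx 192.5$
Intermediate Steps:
$u{\left(R,q \right)} = - \frac{1}{4}$
$u{\left(-4,6 \right)} \left(-22\right) 35 = \left(- \frac{1}{4}\right) \left(-22\right) 35 = \frac{11}{2} \cdot 35 = \frac{385}{2}$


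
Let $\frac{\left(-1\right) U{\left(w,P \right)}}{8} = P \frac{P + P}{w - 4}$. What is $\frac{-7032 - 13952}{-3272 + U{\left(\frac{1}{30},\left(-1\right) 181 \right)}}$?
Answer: $- \frac{312137}{1916989} \approx -0.16283$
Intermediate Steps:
$U{\left(w,P \right)} = - \frac{16 P^{2}}{-4 + w}$ ($U{\left(w,P \right)} = - 8 P \frac{P + P}{w - 4} = - 8 P \frac{2 P}{-4 + w} = - 8 \frac{2 P^{2}}{-4 + w} = - \frac{16 P^{2}}{-4 + w}$)
$\frac{-7032 - 13952}{-3272 + U{\left(\frac{1}{30},\left(-1\right) 181 \right)}} = \frac{-7032 - 13952}{-3272 - \frac{16 \left(\left(-1\right) 181\right)^{2}}{-4 + \frac{1}{30}}} = \frac{-7032 - 13952}{-3272 - \frac{16 \left(-181\right)^{2}}{-4 + \frac{1}{30}}} = \frac{-7032 - 13952}{-3272 - \frac{524176}{- \frac{119}{30}}} = - \frac{20984}{-3272 - 524176 \left(- \frac{30}{119}\right)} = - \frac{20984}{-3272 + \frac{15725280}{119}} = - \frac{20984}{\frac{15335912}{119}} = \left(-20984\right) \frac{119}{15335912} = - \frac{312137}{1916989}$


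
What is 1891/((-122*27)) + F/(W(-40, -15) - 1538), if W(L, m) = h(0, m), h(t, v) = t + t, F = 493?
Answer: -18575/20763 ≈ -0.89462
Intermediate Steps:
h(t, v) = 2*t
W(L, m) = 0 (W(L, m) = 2*0 = 0)
1891/((-122*27)) + F/(W(-40, -15) - 1538) = 1891/((-122*27)) + 493/(0 - 1538) = 1891/(-3294) + 493/(-1538) = 1891*(-1/3294) + 493*(-1/1538) = -31/54 - 493/1538 = -18575/20763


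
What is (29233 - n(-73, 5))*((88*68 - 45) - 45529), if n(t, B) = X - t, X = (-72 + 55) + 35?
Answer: -1153731780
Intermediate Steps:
X = 18 (X = -17 + 35 = 18)
n(t, B) = 18 - t
(29233 - n(-73, 5))*((88*68 - 45) - 45529) = (29233 - (18 - 1*(-73)))*((88*68 - 45) - 45529) = (29233 - (18 + 73))*((5984 - 45) - 45529) = (29233 - 1*91)*(5939 - 45529) = (29233 - 91)*(-39590) = 29142*(-39590) = -1153731780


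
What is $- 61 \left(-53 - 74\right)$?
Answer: $7747$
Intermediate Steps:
$- 61 \left(-53 - 74\right) = \left(-61\right) \left(-127\right) = 7747$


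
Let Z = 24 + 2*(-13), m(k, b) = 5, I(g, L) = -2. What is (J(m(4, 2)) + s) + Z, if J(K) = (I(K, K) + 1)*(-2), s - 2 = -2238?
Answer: -2236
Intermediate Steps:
s = -2236 (s = 2 - 2238 = -2236)
Z = -2 (Z = 24 - 26 = -2)
J(K) = 2 (J(K) = (-2 + 1)*(-2) = -1*(-2) = 2)
(J(m(4, 2)) + s) + Z = (2 - 2236) - 2 = -2234 - 2 = -2236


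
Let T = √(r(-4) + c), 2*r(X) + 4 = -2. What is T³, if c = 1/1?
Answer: -2*I*√2 ≈ -2.8284*I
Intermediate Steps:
c = 1
r(X) = -3 (r(X) = -2 + (½)*(-2) = -2 - 1 = -3)
T = I*√2 (T = √(-3 + 1) = √(-2) = I*√2 ≈ 1.4142*I)
T³ = (I*√2)³ = -2*I*√2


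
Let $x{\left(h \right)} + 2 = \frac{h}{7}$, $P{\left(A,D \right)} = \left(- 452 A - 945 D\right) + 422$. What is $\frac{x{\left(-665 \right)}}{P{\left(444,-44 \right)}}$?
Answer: $\frac{97}{158686} \approx 0.00061127$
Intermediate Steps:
$P{\left(A,D \right)} = 422 - 945 D - 452 A$ ($P{\left(A,D \right)} = \left(- 945 D - 452 A\right) + 422 = 422 - 945 D - 452 A$)
$x{\left(h \right)} = -2 + \frac{h}{7}$
$\frac{x{\left(-665 \right)}}{P{\left(444,-44 \right)}} = \frac{-2 + \frac{1}{7} \left(-665\right)}{422 - -41580 - 200688} = \frac{-2 - 95}{422 + 41580 - 200688} = - \frac{97}{-158686} = \left(-97\right) \left(- \frac{1}{158686}\right) = \frac{97}{158686}$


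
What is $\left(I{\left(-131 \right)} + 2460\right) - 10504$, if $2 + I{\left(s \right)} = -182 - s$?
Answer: $-8097$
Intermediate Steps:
$I{\left(s \right)} = -184 - s$ ($I{\left(s \right)} = -2 - \left(182 + s\right) = -184 - s$)
$\left(I{\left(-131 \right)} + 2460\right) - 10504 = \left(\left(-184 - -131\right) + 2460\right) - 10504 = \left(\left(-184 + 131\right) + 2460\right) - 10504 = \left(-53 + 2460\right) - 10504 = 2407 - 10504 = -8097$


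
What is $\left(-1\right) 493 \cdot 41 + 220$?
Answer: $-19993$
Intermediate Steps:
$\left(-1\right) 493 \cdot 41 + 220 = \left(-493\right) 41 + 220 = -20213 + 220 = -19993$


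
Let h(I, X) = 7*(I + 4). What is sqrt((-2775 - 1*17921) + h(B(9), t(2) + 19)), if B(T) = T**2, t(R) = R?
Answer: I*sqrt(20101) ≈ 141.78*I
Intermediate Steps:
h(I, X) = 28 + 7*I (h(I, X) = 7*(4 + I) = 28 + 7*I)
sqrt((-2775 - 1*17921) + h(B(9), t(2) + 19)) = sqrt((-2775 - 1*17921) + (28 + 7*9**2)) = sqrt((-2775 - 17921) + (28 + 7*81)) = sqrt(-20696 + (28 + 567)) = sqrt(-20696 + 595) = sqrt(-20101) = I*sqrt(20101)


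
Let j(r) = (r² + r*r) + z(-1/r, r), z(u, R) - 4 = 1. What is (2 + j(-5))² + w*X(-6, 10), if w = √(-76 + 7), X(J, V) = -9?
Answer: 3249 - 9*I*√69 ≈ 3249.0 - 74.76*I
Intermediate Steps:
z(u, R) = 5 (z(u, R) = 4 + 1 = 5)
w = I*√69 (w = √(-69) = I*√69 ≈ 8.3066*I)
j(r) = 5 + 2*r² (j(r) = (r² + r*r) + 5 = (r² + r²) + 5 = 2*r² + 5 = 5 + 2*r²)
(2 + j(-5))² + w*X(-6, 10) = (2 + (5 + 2*(-5)²))² + (I*√69)*(-9) = (2 + (5 + 2*25))² - 9*I*√69 = (2 + (5 + 50))² - 9*I*√69 = (2 + 55)² - 9*I*√69 = 57² - 9*I*√69 = 3249 - 9*I*√69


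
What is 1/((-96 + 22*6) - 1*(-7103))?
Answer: 1/7139 ≈ 0.00014008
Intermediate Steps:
1/((-96 + 22*6) - 1*(-7103)) = 1/((-96 + 132) + 7103) = 1/(36 + 7103) = 1/7139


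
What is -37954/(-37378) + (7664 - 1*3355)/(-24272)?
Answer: 380078843/453619408 ≈ 0.83788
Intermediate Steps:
-37954/(-37378) + (7664 - 1*3355)/(-24272) = -37954*(-1/37378) + (7664 - 3355)*(-1/24272) = 18977/18689 + 4309*(-1/24272) = 18977/18689 - 4309/24272 = 380078843/453619408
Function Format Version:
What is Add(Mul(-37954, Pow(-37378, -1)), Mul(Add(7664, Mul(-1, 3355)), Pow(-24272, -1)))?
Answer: Rational(380078843, 453619408) ≈ 0.83788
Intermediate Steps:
Add(Mul(-37954, Pow(-37378, -1)), Mul(Add(7664, Mul(-1, 3355)), Pow(-24272, -1))) = Add(Mul(-37954, Rational(-1, 37378)), Mul(Add(7664, -3355), Rational(-1, 24272))) = Add(Rational(18977, 18689), Mul(4309, Rational(-1, 24272))) = Add(Rational(18977, 18689), Rational(-4309, 24272)) = Rational(380078843, 453619408)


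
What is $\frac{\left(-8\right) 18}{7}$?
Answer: $- \frac{144}{7} \approx -20.571$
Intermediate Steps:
$\frac{\left(-8\right) 18}{7} = \left(-144\right) \frac{1}{7} = - \frac{144}{7}$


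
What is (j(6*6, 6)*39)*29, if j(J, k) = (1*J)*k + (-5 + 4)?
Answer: 243165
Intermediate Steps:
j(J, k) = -1 + J*k (j(J, k) = J*k - 1 = -1 + J*k)
(j(6*6, 6)*39)*29 = ((-1 + (6*6)*6)*39)*29 = ((-1 + 36*6)*39)*29 = ((-1 + 216)*39)*29 = (215*39)*29 = 8385*29 = 243165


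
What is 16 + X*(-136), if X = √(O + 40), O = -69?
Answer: 16 - 136*I*√29 ≈ 16.0 - 732.38*I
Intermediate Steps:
X = I*√29 (X = √(-69 + 40) = √(-29) = I*√29 ≈ 5.3852*I)
16 + X*(-136) = 16 + (I*√29)*(-136) = 16 - 136*I*√29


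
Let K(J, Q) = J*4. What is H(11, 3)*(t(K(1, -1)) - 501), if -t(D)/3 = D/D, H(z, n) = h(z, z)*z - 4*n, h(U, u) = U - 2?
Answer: -43848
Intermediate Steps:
h(U, u) = -2 + U
K(J, Q) = 4*J
H(z, n) = -4*n + z*(-2 + z) (H(z, n) = (-2 + z)*z - 4*n = z*(-2 + z) - 4*n = -4*n + z*(-2 + z))
t(D) = -3 (t(D) = -3*D/D = -3*1 = -3)
H(11, 3)*(t(K(1, -1)) - 501) = (-4*3 + 11*(-2 + 11))*(-3 - 501) = (-12 + 11*9)*(-504) = (-12 + 99)*(-504) = 87*(-504) = -43848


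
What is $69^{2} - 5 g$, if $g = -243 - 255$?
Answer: $7251$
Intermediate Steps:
$g = -498$ ($g = -243 - 255 = -498$)
$69^{2} - 5 g = 69^{2} - -2490 = 4761 + 2490 = 7251$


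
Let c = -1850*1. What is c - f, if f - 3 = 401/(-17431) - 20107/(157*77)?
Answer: -390115051421/210723359 ≈ -1851.3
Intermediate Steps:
c = -1850
f = 276837271/210723359 (f = 3 + (401/(-17431) - 20107/(157*77)) = 3 + (401*(-1/17431) - 20107/12089) = 3 + (-401/17431 - 20107*1/12089) = 3 + (-401/17431 - 20107/12089) = 3 - 355332806/210723359 = 276837271/210723359 ≈ 1.3137)
c - f = -1850 - 1*276837271/210723359 = -1850 - 276837271/210723359 = -390115051421/210723359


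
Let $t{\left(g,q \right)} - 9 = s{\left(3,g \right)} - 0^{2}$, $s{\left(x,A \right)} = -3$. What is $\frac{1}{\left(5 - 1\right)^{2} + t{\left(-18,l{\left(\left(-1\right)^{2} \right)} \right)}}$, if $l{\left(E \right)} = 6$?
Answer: $\frac{1}{22} \approx 0.045455$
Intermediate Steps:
$t{\left(g,q \right)} = 6$ ($t{\left(g,q \right)} = 9 - 3 = 6$)
$\frac{1}{\left(5 - 1\right)^{2} + t{\left(-18,l{\left(\left(-1\right)^{2} \right)} \right)}} = \frac{1}{\left(5 - 1\right)^{2} + 6} = \frac{1}{4^{2} + 6} = \frac{1}{16 + 6} = \frac{1}{22}$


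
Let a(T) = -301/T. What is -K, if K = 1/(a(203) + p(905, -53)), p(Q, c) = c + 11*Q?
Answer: -29/287115 ≈ -0.00010100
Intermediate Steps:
K = 29/287115 (K = 1/(-301/203 + (-53 + 11*905)) = 1/(-301*1/203 + (-53 + 9955)) = 1/(-43/29 + 9902) = 1/(287115/29) = 29/287115 ≈ 0.00010100)
-K = -1*29/287115 = -29/287115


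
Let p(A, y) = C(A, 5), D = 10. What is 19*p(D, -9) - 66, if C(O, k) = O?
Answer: 124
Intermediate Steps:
p(A, y) = A
19*p(D, -9) - 66 = 19*10 - 66 = 190 - 66 = 124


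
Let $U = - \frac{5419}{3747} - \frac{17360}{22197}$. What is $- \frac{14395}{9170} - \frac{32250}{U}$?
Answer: $\frac{78076325829421}{5395263034} \approx 14471.0$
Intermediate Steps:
$U = - \frac{2941801}{1320193}$ ($U = \left(-5419\right) \frac{1}{3747} - \frac{2480}{3171} = - \frac{5419}{3747} - \frac{2480}{3171} = - \frac{2941801}{1320193} \approx -2.2283$)
$- \frac{14395}{9170} - \frac{32250}{U} = - \frac{14395}{9170} - \frac{32250}{- \frac{2941801}{1320193}} = \left(-14395\right) \frac{1}{9170} - - \frac{42576224250}{2941801} = - \frac{2879}{1834} + \frac{42576224250}{2941801} = \frac{78076325829421}{5395263034}$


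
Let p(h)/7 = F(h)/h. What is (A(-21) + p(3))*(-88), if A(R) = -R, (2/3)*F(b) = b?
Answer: -2772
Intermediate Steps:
F(b) = 3*b/2
p(h) = 21/2 (p(h) = 7*((3*h/2)/h) = 7*(3/2) = 21/2)
(A(-21) + p(3))*(-88) = (-1*(-21) + 21/2)*(-88) = (21 + 21/2)*(-88) = (63/2)*(-88) = -2772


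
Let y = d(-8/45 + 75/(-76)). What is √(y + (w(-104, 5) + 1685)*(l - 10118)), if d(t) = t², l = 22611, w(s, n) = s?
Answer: √231020676805489/3420 ≈ 4444.3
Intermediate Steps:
y = 15864289/11696400 (y = (-8/45 + 75/(-76))² = (-8*1/45 + 75*(-1/76))² = (-8/45 - 75/76)² = (-3983/3420)² = 15864289/11696400 ≈ 1.3563)
√(y + (w(-104, 5) + 1685)*(l - 10118)) = √(15864289/11696400 + (-104 + 1685)*(22611 - 10118)) = √(15864289/11696400 + 1581*12493) = √(15864289/11696400 + 19751433) = √(231020676805489/11696400) = √231020676805489/3420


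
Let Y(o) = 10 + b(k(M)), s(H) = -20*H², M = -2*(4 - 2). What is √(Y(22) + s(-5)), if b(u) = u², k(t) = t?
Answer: I*√474 ≈ 21.772*I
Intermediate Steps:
M = -4 (M = -2*2 = -4)
Y(o) = 26 (Y(o) = 10 + (-4)² = 10 + 16 = 26)
√(Y(22) + s(-5)) = √(26 - 20*(-5)²) = √(26 - 20*25) = √(26 - 500) = √(-474) = I*√474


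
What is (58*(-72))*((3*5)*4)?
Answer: -250560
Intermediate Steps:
(58*(-72))*((3*5)*4) = -62640*4 = -4176*60 = -250560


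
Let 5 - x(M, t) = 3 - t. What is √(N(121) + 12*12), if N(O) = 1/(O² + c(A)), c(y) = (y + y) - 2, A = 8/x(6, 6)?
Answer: √2108305/121 ≈ 12.000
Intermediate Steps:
x(M, t) = 2 + t (x(M, t) = 5 - (3 - t) = 5 + (-3 + t) = 2 + t)
A = 1 (A = 8/(2 + 6) = 8/8 = 8*(⅛) = 1)
c(y) = -2 + 2*y (c(y) = 2*y - 2 = -2 + 2*y)
N(O) = O⁻² (N(O) = 1/(O² + (-2 + 2*1)) = 1/(O² + (-2 + 2)) = 1/(O² + 0) = 1/(O²) = O⁻²)
√(N(121) + 12*12) = √(121⁻² + 12*12) = √(1/14641 + 144) = √(2108305/14641) = √2108305/121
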